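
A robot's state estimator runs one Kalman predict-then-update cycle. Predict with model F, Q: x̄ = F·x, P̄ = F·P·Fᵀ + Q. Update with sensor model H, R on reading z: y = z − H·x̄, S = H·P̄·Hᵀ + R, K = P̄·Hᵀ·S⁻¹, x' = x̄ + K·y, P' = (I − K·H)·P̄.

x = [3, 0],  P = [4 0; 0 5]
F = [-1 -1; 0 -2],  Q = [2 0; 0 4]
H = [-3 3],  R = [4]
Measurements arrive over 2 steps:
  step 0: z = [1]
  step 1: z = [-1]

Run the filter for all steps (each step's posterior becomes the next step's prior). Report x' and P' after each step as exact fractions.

step 0: x' = [-393/139, -336/139], P' = [1520/139 1516/139; 1516/139 1572/139]
step 1: x' = [22479/4301, 21024/4301], P' = [196440/4301 195988/4301; 195988/4301 197324/4301]

step 0: x̄ = F·x = [-3, 0]
step 0: P̄ = F·P·Fᵀ + Q = [11 10; 10 24]
step 0: y = z − H·x̄ = [-8]
step 0: S = H·P̄·Hᵀ + R = [139]
step 0: K = P̄·Hᵀ·S⁻¹ = [-3/139; 42/139]
step 0: x' = x̄ + K·y = [-393/139, -336/139]
step 0: P' = (I − K·H)·P̄ = [1520/139 1516/139; 1516/139 1572/139]
step 1: x̄ = F·x = [729/139, 672/139]
step 1: P̄ = F·P·Fᵀ + Q = [6402/139 6176/139; 6176/139 6844/139]
step 1: y = z − H·x̄ = [32/139]
step 1: S = H·P̄·Hᵀ + R = [8602/139]
step 1: K = P̄·Hᵀ·S⁻¹ = [-339/4301; 1002/4301]
step 1: x' = x̄ + K·y = [22479/4301, 21024/4301]
step 1: P' = (I − K·H)·P̄ = [196440/4301 195988/4301; 195988/4301 197324/4301]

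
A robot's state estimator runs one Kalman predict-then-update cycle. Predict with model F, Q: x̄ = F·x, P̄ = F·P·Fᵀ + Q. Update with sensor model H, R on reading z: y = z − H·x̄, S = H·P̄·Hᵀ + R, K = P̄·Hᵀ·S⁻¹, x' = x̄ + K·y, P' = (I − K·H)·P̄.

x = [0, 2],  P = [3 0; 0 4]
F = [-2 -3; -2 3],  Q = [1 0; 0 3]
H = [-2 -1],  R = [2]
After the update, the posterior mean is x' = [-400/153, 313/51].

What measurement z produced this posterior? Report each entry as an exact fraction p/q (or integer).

z = [-1]

x̄ = F·x = [-6, 6]
P̄ = F·P·Fᵀ + Q = [49 -24; -24 51]
S = H·P̄·Hᵀ + R = [153]
K = P̄·Hᵀ·S⁻¹ = [-74/153; -1/51]
x' − x̄ = [518/153, 7/51] = K·y
y = (KᵀK)⁻¹·Kᵀ·(x' − x̄) = [-7]
z = y + H·x̄ = [-7] + [6] = [-1]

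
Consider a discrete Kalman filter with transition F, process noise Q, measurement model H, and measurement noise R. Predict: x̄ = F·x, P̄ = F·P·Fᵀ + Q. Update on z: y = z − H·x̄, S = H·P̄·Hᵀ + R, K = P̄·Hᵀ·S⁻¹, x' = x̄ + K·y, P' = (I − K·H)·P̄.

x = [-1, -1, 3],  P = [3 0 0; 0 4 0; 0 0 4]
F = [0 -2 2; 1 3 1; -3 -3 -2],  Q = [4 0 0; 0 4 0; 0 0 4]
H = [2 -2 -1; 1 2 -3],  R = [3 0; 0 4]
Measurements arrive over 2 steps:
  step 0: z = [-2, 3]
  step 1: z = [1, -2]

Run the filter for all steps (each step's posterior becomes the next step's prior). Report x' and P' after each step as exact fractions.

step 0: x' = [50656/38619, 72182/38619, 25873/38619], P' = [1998820/424809 1096124/424809 1383700/424809; 1096124/424809 793348/424809 815096/424809; 1383700/424809 815096/424809 1135672/424809]
step 1: x' = [-3533716628/6743049479, -5164009395/6743049479, -245800350/6743049479], P' = [18004376024/6743049479 9404859532/6743049479 12149058188/6743049479; 9404859532/6743049479 7848144152/6743049479 7166544952/6743049479; 12149058188/6743049479 7166544952/6743049479 10979382536/6743049479]

step 0: x̄ = F·x = [8, -1, 0]
step 0: P̄ = F·P·Fᵀ + Q = [36 -16 8; -16 47 -53; 8 -53 83]
step 0: y = z − H·x̄ = [-20, -3]
step 0: S = H·P̄·Hᵀ + R = [302 -167; -167 1499]
step 0: K = P̄·Hᵀ·S⁻¹ = [140564/424809 9992/424809; -69848/424809 59383/424809; 512/424809 -98281/424809]
step 0: x' = x̄ + K·y = [50656/38619, 72182/38619, 25873/38619]
step 0: P' = (I − K·H)·P̄ = [1998820/424809 1096124/424809 1383700/424809; 1096124/424809 793348/424809 815096/424809; 1383700/424809 815096/424809 1135672/424809]
step 1: x̄ = F·x = [-92618/38619, 293075/38619, -420260/38619]
step 1: P̄ = F·P·Fᵀ + Q = [2894548/424809 1346792/424809 -3138248/424809; 1346792/424809 26208580/424809 -42815788/424809; -3138248/424809 -42815788/424809 77487220/424809]
step 1: y = z − H·x̄ = [43305/4291, -261650/5517]
step 1: S = H·P̄·Hᵀ + R = [2854407/47201 -209292/6743; -209292/6743 192117028/60687]
step 1: K = P̄·Hᵀ·S⁻¹ = [1683324932/6743049479 91730131/6743049479; -1351038064/6743049479 900378245/6743049479; -338118688/6743049479 -1613999879/6743049479]
step 1: x' = x̄ + K·y = [-3533716628/6743049479, -5164009395/6743049479, -245800350/6743049479]
step 1: P' = (I − K·H)·P̄ = [18004376024/6743049479 9404859532/6743049479 12149058188/6743049479; 9404859532/6743049479 7848144152/6743049479 7166544952/6743049479; 12149058188/6743049479 7166544952/6743049479 10979382536/6743049479]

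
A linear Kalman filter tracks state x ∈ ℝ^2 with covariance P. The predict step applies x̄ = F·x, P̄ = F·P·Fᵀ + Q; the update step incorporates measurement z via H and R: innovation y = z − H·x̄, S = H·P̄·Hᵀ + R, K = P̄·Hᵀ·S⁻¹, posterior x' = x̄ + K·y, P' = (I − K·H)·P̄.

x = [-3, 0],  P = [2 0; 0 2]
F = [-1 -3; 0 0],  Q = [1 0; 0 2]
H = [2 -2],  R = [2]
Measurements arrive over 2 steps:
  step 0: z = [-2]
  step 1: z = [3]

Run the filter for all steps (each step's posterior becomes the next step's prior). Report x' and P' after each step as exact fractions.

step 0: x̄ = F·x = [3, 0]
step 0: P̄ = F·P·Fᵀ + Q = [21 0; 0 2]
step 0: y = z − H·x̄ = [-8]
step 0: S = H·P̄·Hᵀ + R = [94]
step 0: K = P̄·Hᵀ·S⁻¹ = [21/47; -2/47]
step 0: x' = x̄ + K·y = [-27/47, 16/47]
step 0: P' = (I − K·H)·P̄ = [105/47 84/47; 84/47 86/47]
step 1: x̄ = F·x = [-21/47, 0]
step 1: P̄ = F·P·Fᵀ + Q = [1430/47 0; 0 2]
step 1: y = z − H·x̄ = [183/47]
step 1: S = H·P̄·Hᵀ + R = [6190/47]
step 1: K = P̄·Hᵀ·S⁻¹ = [286/619; -94/3095]
step 1: x' = x̄ + K·y = [837/619, -366/3095]
step 1: P' = (I − K·H)·P̄ = [1430/619 1144/619; 1144/619 5814/3095]

step 0: x' = [-27/47, 16/47], P' = [105/47 84/47; 84/47 86/47]
step 1: x' = [837/619, -366/3095], P' = [1430/619 1144/619; 1144/619 5814/3095]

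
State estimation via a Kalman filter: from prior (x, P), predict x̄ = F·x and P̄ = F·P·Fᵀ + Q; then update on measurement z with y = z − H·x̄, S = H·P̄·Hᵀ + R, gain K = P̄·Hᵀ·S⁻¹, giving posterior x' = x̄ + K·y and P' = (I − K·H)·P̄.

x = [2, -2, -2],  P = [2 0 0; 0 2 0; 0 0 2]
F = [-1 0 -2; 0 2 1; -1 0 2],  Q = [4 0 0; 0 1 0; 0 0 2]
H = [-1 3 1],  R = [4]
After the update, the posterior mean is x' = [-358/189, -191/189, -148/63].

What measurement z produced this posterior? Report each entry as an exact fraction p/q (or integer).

x̄ = F·x = [2, -6, -6]
P̄ = F·P·Fᵀ + Q = [14 -4 -6; -4 11 4; -6 4 12]
S = H·P̄·Hᵀ + R = [189]
K = P̄·Hᵀ·S⁻¹ = [-32/189; 41/189; 10/63]
x' − x̄ = [-736/189, 943/189, 230/63] = K·y
y = (KᵀK)⁻¹·Kᵀ·(x' − x̄) = [23]
z = y + H·x̄ = [23] + [-26] = [-3]

z = [-3]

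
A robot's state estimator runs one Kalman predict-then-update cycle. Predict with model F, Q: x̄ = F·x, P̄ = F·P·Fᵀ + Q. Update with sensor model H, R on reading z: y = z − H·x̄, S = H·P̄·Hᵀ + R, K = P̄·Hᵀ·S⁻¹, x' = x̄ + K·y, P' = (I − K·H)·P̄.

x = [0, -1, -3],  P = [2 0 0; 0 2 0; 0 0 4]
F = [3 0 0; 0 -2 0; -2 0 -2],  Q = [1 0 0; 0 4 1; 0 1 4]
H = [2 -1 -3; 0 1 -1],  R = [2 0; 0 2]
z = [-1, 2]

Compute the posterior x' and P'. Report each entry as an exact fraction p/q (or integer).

x̄ = F·x = [0, 2, 6]
P̄ = F·P·Fᵀ + Q = [19 0 -12; 0 12 1; -12 1 28]
y = z − H·x̄ = [19, 6]
S = H·P̄·Hᵀ + R = [492 94; 94 40]
K = P̄·Hᵀ·S⁻¹ = [458/2711 -263/2711; -817/5422 3411/5422; -911/5422 -1519/5422]
x' = x̄ + K·y = [7124/2711, 15787/5422, 6109/5422]
P' = (I − K·H)·P̄ = [20773/2711 9763/2711 10289/2711; 9763/2711 7644/2711 4233/2711; 10289/2711 4233/2711 5752/2711]

x' = [7124/2711, 15787/5422, 6109/5422]
P' = [20773/2711 9763/2711 10289/2711; 9763/2711 7644/2711 4233/2711; 10289/2711 4233/2711 5752/2711]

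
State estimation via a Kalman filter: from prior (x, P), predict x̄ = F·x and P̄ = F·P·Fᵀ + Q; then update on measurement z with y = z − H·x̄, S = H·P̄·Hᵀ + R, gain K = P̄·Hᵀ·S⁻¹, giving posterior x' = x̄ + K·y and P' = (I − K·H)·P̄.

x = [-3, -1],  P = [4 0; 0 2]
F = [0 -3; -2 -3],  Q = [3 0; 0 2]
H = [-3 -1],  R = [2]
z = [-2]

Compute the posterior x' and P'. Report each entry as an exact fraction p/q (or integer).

x̄ = F·x = [3, 9]
P̄ = F·P·Fᵀ + Q = [21 18; 18 36]
y = z − H·x̄ = [16]
S = H·P̄·Hᵀ + R = [335]
K = P̄·Hᵀ·S⁻¹ = [-81/335; -18/67]
x' = x̄ + K·y = [-291/335, 315/67]
P' = (I − K·H)·P̄ = [474/335 -252/67; -252/67 792/67]

x' = [-291/335, 315/67]
P' = [474/335 -252/67; -252/67 792/67]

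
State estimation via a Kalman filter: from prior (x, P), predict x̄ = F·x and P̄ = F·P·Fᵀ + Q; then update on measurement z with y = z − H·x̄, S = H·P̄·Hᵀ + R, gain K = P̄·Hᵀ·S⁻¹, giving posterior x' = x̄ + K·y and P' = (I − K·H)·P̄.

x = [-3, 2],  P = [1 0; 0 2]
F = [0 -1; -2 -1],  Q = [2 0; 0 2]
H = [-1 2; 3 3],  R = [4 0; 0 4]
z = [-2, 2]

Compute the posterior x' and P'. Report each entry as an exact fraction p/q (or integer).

x̄ = F·x = [-2, 4]
P̄ = F·P·Fᵀ + Q = [4 2; 2 8]
y = z − H·x̄ = [-12, -4]
S = H·P̄·Hᵀ + R = [32 42; 42 148]
K = P̄·Hᵀ·S⁻¹ = [-189/743 144/743; 203/743 93/743]
x' = x̄ + K·y = [206/743, 164/743]
P' = (I − K·H)·P̄ = [380/743 -188/743; -188/743 312/743]

x' = [206/743, 164/743]
P' = [380/743 -188/743; -188/743 312/743]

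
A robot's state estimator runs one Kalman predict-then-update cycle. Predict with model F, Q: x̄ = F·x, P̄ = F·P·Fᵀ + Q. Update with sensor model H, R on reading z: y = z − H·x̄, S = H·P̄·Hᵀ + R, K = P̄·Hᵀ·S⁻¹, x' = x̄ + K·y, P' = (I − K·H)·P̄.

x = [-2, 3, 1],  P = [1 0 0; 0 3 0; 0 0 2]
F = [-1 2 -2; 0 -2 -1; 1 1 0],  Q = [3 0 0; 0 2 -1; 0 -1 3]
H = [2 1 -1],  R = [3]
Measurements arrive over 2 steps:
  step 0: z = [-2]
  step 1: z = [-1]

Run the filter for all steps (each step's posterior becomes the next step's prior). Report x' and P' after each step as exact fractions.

step 0: x̄ = F·x = [6, -7, 1]
step 0: P̄ = F·P·Fᵀ + Q = [24 -8 5; -8 16 -7; 5 -7 7]
step 0: y = z − H·x̄ = [-6]
step 0: S = H·P̄·Hᵀ + R = [84]
step 0: K = P̄·Hᵀ·S⁻¹ = [5/12; 1/12; -1/21]
step 0: x' = x̄ + K·y = [7/2, -15/2, 9/7]
step 0: P' = (I − K·H)·P̄ = [113/12 -131/12 20/3; -131/12 185/12 -20/3; 20/3 -20/3 143/21]
step 1: x̄ = F·x = [-295/14, 96/7, -4]
step 1: P̄ = F·P·Fᵀ + Q = [18899/84 -3215/42 21/2; -3215/42 920/21 -10; 21/2 -10 6]
step 1: y = z − H·x̄ = [164/7]
step 1: S = H·P̄·Hᵀ + R = [4372/7]
step 1: K = P̄·Hᵀ·S⁻¹ = [5081/8744; -695/4372; 35/4372]
step 1: x' = x̄ + K·y = [-8151/1093, 10919/1093, -4167/1093]
step 1: P' = (I − K·H)·P̄ = [739535/52464 -494585/26232 66407/8744; -494585/26232 367595/13116 -40245/4372; 66407/8744 -40245/4372 26057/4372]

step 0: x' = [7/2, -15/2, 9/7], P' = [113/12 -131/12 20/3; -131/12 185/12 -20/3; 20/3 -20/3 143/21]
step 1: x' = [-8151/1093, 10919/1093, -4167/1093], P' = [739535/52464 -494585/26232 66407/8744; -494585/26232 367595/13116 -40245/4372; 66407/8744 -40245/4372 26057/4372]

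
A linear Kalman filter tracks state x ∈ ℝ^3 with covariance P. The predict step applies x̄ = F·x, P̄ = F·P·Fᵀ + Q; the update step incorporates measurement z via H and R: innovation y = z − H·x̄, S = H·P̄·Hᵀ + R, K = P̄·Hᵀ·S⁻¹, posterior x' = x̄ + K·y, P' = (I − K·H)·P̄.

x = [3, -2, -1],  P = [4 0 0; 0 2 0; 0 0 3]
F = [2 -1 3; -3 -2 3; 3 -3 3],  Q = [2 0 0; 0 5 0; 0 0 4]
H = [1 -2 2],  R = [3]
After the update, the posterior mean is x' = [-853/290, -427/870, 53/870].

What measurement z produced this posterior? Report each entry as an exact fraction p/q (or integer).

z = [-2]

x̄ = F·x = [5, -8, 12]
P̄ = F·P·Fᵀ + Q = [47 7 57; 7 76 3; 57 3 85]
S = H·P̄·Hᵀ + R = [870]
K = P̄·Hᵀ·S⁻¹ = [49/290; -139/870; 221/870]
x' − x̄ = [-2303/290, 6533/870, -10387/870] = K·y
y = (KᵀK)⁻¹·Kᵀ·(x' − x̄) = [-47]
z = y + H·x̄ = [-47] + [45] = [-2]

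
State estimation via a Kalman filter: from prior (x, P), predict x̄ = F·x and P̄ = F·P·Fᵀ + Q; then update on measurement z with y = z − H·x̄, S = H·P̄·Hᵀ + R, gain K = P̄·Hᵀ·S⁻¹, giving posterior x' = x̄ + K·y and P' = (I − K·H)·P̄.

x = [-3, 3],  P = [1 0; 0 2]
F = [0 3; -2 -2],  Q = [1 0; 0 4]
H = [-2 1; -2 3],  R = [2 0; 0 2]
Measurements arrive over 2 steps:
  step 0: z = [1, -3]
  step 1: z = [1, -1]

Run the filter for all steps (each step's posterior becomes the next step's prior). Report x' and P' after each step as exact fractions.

step 0: x' = [287/893, -360/893], P' = [819/893 628/893; 628/893 656/893]
step 1: x' = [-283048/337681, -287750/337681], P' = [226157/337681 167784/337681; 167784/337681 189984/337681]

step 0: x̄ = F·x = [9, 0]
step 0: P̄ = F·P·Fᵀ + Q = [19 -12; -12 16]
step 0: y = z − H·x̄ = [19, 15]
step 0: S = H·P̄·Hᵀ + R = [142 220; 220 366]
step 0: K = P̄·Hᵀ·S⁻¹ = [-505/893 123/893; -300/893 356/893]
step 0: x' = x̄ + K·y = [287/893, -360/893]
step 0: P' = (I − K·H)·P̄ = [819/893 628/893; 628/893 656/893]
step 1: x̄ = F·x = [-1080/893, 146/893]
step 1: P̄ = F·P·Fᵀ + Q = [6797/893 -7704/893; -7704/893 14496/893]
step 1: y = z − H·x̄ = [-1413/893, -3491/893]
step 1: S = H·P̄·Hᵀ + R = [74286/893 132308/893; 132308/893 251886/893]
step 1: K = P̄·Hᵀ·S⁻¹ = [-142265/337681 25519/337681; -72792/337681 117192/337681]
step 1: x' = x̄ + K·y = [-283048/337681, -287750/337681]
step 1: P' = (I − K·H)·P̄ = [226157/337681 167784/337681; 167784/337681 189984/337681]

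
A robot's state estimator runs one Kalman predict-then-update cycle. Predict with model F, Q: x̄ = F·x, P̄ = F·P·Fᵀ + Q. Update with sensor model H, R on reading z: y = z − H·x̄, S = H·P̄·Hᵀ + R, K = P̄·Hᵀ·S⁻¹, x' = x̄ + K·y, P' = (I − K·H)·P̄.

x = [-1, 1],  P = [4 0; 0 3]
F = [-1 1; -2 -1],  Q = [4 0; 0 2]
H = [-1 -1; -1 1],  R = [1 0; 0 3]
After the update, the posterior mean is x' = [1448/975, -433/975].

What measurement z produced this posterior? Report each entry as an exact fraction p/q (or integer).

z = [-1, -2]

x̄ = F·x = [2, 1]
P̄ = F·P·Fᵀ + Q = [11 5; 5 21]
S = H·P̄·Hᵀ + R = [43 -10; -10 25]
K = P̄·Hᵀ·S⁻¹ = [-92/195 -418/975; -98/195 428/975]
x' − x̄ = [-502/975, -1408/975] = K·y
y = (KᵀK)⁻¹·Kᵀ·(x' − x̄) = [2, -1]
z = y + H·x̄ = [2, -1] + [-3, -1] = [-1, -2]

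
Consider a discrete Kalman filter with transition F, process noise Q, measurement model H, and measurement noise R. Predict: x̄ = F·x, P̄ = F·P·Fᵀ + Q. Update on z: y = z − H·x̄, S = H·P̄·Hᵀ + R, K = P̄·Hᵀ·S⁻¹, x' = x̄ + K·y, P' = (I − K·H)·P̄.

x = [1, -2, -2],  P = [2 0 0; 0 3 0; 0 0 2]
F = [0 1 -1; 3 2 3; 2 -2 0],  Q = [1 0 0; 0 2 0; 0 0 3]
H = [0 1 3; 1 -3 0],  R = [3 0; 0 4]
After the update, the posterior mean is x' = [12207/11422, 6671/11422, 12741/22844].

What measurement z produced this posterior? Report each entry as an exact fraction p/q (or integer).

z = [2, -1]

x̄ = F·x = [0, -7, 6]
P̄ = F·P·Fᵀ + Q = [6 0 -6; 0 50 0; -6 0 23]
S = H·P̄·Hᵀ + R = [260 -168; -168 460]
K = P̄·Hᵀ·S⁻¹ = [-909/11422 -183/11422; -275/11422 -3825/11422; 7683/22844 627/5711]
x' − x̄ = [12207/11422, 86625/11422, -124323/22844] = K·y
y = (KᵀK)⁻¹·Kᵀ·(x' − x̄) = [-9, -22]
z = y + H·x̄ = [-9, -22] + [11, 21] = [2, -1]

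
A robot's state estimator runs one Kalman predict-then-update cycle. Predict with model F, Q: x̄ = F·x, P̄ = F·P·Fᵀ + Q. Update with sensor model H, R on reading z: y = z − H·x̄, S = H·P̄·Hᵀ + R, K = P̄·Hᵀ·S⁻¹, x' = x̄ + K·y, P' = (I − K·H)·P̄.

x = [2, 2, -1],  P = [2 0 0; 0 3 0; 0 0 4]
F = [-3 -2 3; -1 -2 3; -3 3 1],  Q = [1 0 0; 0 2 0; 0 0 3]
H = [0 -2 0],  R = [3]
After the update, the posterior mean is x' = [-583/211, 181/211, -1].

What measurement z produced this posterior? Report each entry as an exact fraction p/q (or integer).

x̄ = F·x = [-13, -9, -1]
P̄ = F·P·Fᵀ + Q = [67 54 12; 54 52 0; 12 0 52]
S = H·P̄·Hᵀ + R = [211]
K = P̄·Hᵀ·S⁻¹ = [-108/211; -104/211; 0]
x' − x̄ = [2160/211, 2080/211, 0] = K·y
y = (KᵀK)⁻¹·Kᵀ·(x' − x̄) = [-20]
z = y + H·x̄ = [-20] + [18] = [-2]

z = [-2]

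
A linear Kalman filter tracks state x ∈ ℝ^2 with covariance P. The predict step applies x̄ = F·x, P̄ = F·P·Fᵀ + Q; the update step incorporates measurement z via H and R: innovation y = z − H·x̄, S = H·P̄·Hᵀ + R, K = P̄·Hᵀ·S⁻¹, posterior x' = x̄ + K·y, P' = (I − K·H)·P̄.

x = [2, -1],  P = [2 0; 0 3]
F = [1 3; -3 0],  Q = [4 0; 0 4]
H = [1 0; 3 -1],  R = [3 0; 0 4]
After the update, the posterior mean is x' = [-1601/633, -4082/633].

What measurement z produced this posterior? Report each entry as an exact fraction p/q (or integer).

z = [-3, -1]

x̄ = F·x = [-1, -6]
P̄ = F·P·Fᵀ + Q = [33 -6; -6 22]
S = H·P̄·Hᵀ + R = [36 105; 105 359]
K = P̄·Hᵀ·S⁻¹ = [274/633 35/211; 682/633 -90/211]
x' − x̄ = [-968/633, -284/633] = K·y
y = (KᵀK)⁻¹·Kᵀ·(x' − x̄) = [-2, -4]
z = y + H·x̄ = [-2, -4] + [-1, 3] = [-3, -1]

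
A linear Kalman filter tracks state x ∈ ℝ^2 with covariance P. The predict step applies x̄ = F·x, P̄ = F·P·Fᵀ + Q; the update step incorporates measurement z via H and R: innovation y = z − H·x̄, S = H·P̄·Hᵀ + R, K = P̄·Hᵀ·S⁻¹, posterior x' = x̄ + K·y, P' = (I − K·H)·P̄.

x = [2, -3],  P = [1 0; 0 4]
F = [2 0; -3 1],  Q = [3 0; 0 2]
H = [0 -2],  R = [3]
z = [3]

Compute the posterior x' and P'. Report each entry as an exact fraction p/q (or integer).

x' = [8/7, -13/7]
P' = [33/7 -2/7; -2/7 5/7]

x̄ = F·x = [4, -9]
P̄ = F·P·Fᵀ + Q = [7 -6; -6 15]
y = z − H·x̄ = [-15]
S = H·P̄·Hᵀ + R = [63]
K = P̄·Hᵀ·S⁻¹ = [4/21; -10/21]
x' = x̄ + K·y = [8/7, -13/7]
P' = (I − K·H)·P̄ = [33/7 -2/7; -2/7 5/7]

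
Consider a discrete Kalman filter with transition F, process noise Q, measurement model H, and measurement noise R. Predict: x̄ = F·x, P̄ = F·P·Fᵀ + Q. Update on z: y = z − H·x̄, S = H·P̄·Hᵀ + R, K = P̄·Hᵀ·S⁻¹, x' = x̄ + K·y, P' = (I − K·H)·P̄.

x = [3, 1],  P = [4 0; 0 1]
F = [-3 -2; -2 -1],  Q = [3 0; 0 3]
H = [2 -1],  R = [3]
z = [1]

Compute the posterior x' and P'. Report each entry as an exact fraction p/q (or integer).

x̄ = F·x = [-11, -7]
P̄ = F·P·Fᵀ + Q = [43 26; 26 20]
y = z − H·x̄ = [16]
S = H·P̄·Hᵀ + R = [91]
K = P̄·Hᵀ·S⁻¹ = [60/91; 32/91]
x' = x̄ + K·y = [-41/91, -125/91]
P' = (I − K·H)·P̄ = [313/91 446/91; 446/91 796/91]

x' = [-41/91, -125/91]
P' = [313/91 446/91; 446/91 796/91]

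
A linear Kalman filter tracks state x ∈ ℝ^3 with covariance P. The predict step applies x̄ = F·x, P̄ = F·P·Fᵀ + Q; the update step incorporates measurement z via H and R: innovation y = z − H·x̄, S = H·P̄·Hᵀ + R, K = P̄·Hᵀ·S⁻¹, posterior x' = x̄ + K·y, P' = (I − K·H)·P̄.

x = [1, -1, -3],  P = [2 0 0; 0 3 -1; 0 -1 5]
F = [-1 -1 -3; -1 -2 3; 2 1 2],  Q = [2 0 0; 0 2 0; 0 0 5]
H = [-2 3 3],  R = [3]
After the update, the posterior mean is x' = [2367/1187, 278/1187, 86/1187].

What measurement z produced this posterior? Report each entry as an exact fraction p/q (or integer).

z = [-3]

x̄ = F·x = [9, -8, -5]
P̄ = F·P·Fᵀ + Q = [46 -40 -32; -40 73 21; -32 21 32]
S = H·P̄·Hᵀ + R = [2374]
K = P̄·Hᵀ·S⁻¹ = [-154/1187; 181/1187; 223/2374]
x' − x̄ = [-8316/1187, 9774/1187, 6021/1187] = K·y
y = (KᵀK)⁻¹·Kᵀ·(x' − x̄) = [54]
z = y + H·x̄ = [54] + [-57] = [-3]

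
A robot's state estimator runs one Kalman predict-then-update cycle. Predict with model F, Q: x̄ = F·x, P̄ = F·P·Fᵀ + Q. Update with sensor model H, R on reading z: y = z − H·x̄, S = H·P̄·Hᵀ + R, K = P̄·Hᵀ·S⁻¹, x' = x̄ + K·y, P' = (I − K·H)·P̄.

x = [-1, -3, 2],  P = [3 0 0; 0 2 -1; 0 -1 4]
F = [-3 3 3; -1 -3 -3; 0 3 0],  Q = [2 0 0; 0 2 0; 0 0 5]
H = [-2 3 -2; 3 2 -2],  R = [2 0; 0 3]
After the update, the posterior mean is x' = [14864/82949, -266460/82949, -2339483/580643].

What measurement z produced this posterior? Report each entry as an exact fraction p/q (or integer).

x̄ = F·x = [0, 4, -9]
P̄ = F·P·Fᵀ + Q = [65 -27 9; -27 41 -9; 9 -9 23]
S = H·P̄·Hᵀ + R = [1227 -115; -115 484]
K = P̄·Hᵀ·S⁻¹ = [-13813/82949 17798/82949; 13795/82949 6534/82949; -48299/580643 -55864/580643]
x' − x̄ = [14864/82949, -598256/82949, 2886304/580643] = K·y
y = (KᵀK)⁻¹·Kᵀ·(x' − x̄) = [-32, -24]
z = y + H·x̄ = [-32, -24] + [30, 26] = [-2, 2]

z = [-2, 2]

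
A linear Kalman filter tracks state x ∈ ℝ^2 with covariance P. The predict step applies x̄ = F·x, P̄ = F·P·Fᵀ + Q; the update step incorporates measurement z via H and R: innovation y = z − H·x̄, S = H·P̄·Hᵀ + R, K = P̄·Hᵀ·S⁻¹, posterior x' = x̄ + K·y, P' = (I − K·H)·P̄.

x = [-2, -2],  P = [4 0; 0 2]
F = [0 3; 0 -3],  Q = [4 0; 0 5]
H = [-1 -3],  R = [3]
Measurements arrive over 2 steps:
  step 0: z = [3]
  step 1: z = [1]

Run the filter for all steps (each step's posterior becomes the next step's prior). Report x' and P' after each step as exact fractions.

step 0: x̄ = F·x = [-6, 6]
step 0: P̄ = F·P·Fᵀ + Q = [22 -18; -18 23]
step 0: y = z − H·x̄ = [15]
step 0: S = H·P̄·Hᵀ + R = [124]
step 0: K = P̄·Hᵀ·S⁻¹ = [8/31; -51/124]
step 0: x' = x̄ + K·y = [-66/31, -21/124]
step 0: P' = (I − K·H)·P̄ = [426/31 -150/31; -150/31 251/124]
step 1: x̄ = F·x = [-63/124, 63/124]
step 1: P̄ = F·P·Fᵀ + Q = [2755/124 -2259/124; -2259/124 2879/124]
step 1: y = z − H·x̄ = [125/62]
step 1: S = H·P̄·Hᵀ + R = [3871/31]
step 1: K = P̄·Hᵀ·S⁻¹ = [2011/7742; -3189/7742]
step 1: x' = x̄ + K·y = [121/7742, -1248/3871]
step 1: P' = (I − K·H)·P̄ = [53391/3871 -37605/7742; -37605/7742 7862/3871]

step 0: x' = [-66/31, -21/124], P' = [426/31 -150/31; -150/31 251/124]
step 1: x' = [121/7742, -1248/3871], P' = [53391/3871 -37605/7742; -37605/7742 7862/3871]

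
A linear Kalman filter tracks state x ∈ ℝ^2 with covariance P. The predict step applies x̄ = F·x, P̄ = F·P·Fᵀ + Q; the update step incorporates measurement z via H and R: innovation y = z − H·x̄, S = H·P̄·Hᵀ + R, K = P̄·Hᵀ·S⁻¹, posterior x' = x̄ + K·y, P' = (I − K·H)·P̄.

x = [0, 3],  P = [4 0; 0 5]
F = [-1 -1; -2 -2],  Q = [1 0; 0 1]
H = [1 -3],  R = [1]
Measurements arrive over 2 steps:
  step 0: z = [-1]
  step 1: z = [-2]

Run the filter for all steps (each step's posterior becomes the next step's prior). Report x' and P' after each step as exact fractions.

step 0: x̄ = F·x = [-3, -6]
step 0: P̄ = F·P·Fᵀ + Q = [10 18; 18 37]
step 0: y = z − H·x̄ = [-16]
step 0: S = H·P̄·Hᵀ + R = [236]
step 0: K = P̄·Hᵀ·S⁻¹ = [-11/59; -93/236]
step 0: x' = x̄ + K·y = [-1/59, 18/59]
step 0: P' = (I − K·H)·P̄ = [106/59 39/59; 39/59 83/236]
step 1: x̄ = F·x = [-17/59, -34/59]
step 1: P̄ = F·P·Fᵀ + Q = [1055/236 819/118; 819/118 878/59]
step 1: y = z − H·x̄ = [-203/59]
step 1: S = H·P̄·Hᵀ + R = [23071/236]
step 1: K = P̄·Hᵀ·S⁻¹ = [-3859/23071; -8898/23071]
step 1: x' = x̄ + K·y = [6630/23071, 17320/23071]
step 1: P' = (I − K·H)·P̄ = [40034/23071 14631/23071; 14631/23071 7843/23071]

step 0: x' = [-1/59, 18/59], P' = [106/59 39/59; 39/59 83/236]
step 1: x' = [6630/23071, 17320/23071], P' = [40034/23071 14631/23071; 14631/23071 7843/23071]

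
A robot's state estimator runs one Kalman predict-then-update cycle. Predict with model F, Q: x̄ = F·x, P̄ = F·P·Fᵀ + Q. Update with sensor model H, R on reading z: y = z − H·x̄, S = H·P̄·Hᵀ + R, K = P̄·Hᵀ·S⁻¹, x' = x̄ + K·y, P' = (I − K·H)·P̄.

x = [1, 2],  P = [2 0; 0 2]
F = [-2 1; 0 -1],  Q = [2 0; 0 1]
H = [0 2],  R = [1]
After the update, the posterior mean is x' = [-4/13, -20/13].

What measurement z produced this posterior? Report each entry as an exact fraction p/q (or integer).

x̄ = F·x = [0, -2]
P̄ = F·P·Fᵀ + Q = [12 -2; -2 3]
S = H·P̄·Hᵀ + R = [13]
K = P̄·Hᵀ·S⁻¹ = [-4/13; 6/13]
x' − x̄ = [-4/13, 6/13] = K·y
y = (KᵀK)⁻¹·Kᵀ·(x' − x̄) = [1]
z = y + H·x̄ = [1] + [-4] = [-3]

z = [-3]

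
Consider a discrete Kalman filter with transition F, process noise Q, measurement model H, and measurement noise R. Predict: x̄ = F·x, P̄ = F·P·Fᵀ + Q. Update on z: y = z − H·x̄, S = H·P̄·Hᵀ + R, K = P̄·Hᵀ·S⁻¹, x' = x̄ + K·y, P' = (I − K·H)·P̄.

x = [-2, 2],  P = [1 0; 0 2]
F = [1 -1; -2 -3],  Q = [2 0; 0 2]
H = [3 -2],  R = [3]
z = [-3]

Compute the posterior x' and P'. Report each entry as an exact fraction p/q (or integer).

x' = [-349/96, -31/8]
P' = [431/96 53/8; 53/8 21/2]

x̄ = F·x = [-4, -2]
P̄ = F·P·Fᵀ + Q = [5 4; 4 24]
y = z − H·x̄ = [5]
S = H·P̄·Hᵀ + R = [96]
K = P̄·Hᵀ·S⁻¹ = [7/96; -3/8]
x' = x̄ + K·y = [-349/96, -31/8]
P' = (I − K·H)·P̄ = [431/96 53/8; 53/8 21/2]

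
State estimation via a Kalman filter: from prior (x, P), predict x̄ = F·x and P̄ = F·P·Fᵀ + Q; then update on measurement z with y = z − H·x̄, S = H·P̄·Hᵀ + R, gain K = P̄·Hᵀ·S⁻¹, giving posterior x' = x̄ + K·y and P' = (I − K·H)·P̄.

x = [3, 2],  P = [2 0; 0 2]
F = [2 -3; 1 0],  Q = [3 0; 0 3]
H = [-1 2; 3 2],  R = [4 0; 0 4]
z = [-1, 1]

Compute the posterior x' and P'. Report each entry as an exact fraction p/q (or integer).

x' = [352/1215, 43/243]
P' = [574/1215 -50/243; -50/243 131/243]

x̄ = F·x = [0, 3]
P̄ = F·P·Fᵀ + Q = [29 4; 4 5]
y = z − H·x̄ = [-7, -5]
S = H·P̄·Hᵀ + R = [37 -51; -51 333]
K = P̄·Hᵀ·S⁻¹ = [-179/810 611/2430; 26/81 28/243]
x' = x̄ + K·y = [352/1215, 43/243]
P' = (I − K·H)·P̄ = [574/1215 -50/243; -50/243 131/243]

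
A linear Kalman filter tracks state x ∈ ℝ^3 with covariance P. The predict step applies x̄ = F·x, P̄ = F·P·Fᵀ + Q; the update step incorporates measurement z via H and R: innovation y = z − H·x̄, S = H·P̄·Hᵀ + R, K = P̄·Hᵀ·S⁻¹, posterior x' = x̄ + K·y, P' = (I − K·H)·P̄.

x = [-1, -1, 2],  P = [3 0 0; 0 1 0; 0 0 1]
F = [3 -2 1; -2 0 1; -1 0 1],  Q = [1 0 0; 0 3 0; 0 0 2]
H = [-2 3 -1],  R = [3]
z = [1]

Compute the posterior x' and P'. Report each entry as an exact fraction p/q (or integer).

x̄ = F·x = [1, 4, 3]
P̄ = F·P·Fᵀ + Q = [33 -17 -8; -17 16 7; -8 7 6]
y = z − H·x̄ = [-6]
S = H·P̄·Hᵀ + R = [415]
K = P̄·Hᵀ·S⁻¹ = [-109/415; 15/83; 31/415]
x' = x̄ + K·y = [1069/415, 242/83, 1059/415]
P' = (I − K·H)·P̄ = [1814/415 224/83 59/415; 224/83 203/83 116/83; 59/415 116/83 1529/415]

x' = [1069/415, 242/83, 1059/415]
P' = [1814/415 224/83 59/415; 224/83 203/83 116/83; 59/415 116/83 1529/415]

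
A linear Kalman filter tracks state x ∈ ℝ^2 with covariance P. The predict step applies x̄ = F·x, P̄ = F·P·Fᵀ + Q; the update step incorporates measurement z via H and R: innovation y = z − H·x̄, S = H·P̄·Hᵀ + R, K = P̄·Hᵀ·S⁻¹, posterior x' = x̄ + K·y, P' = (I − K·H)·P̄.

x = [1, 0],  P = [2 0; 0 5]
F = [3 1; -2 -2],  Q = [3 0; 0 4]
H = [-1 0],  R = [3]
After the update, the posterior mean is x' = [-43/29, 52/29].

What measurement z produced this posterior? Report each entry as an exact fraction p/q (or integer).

z = [2]

x̄ = F·x = [3, -2]
P̄ = F·P·Fᵀ + Q = [26 -22; -22 32]
S = H·P̄·Hᵀ + R = [29]
K = P̄·Hᵀ·S⁻¹ = [-26/29; 22/29]
x' − x̄ = [-130/29, 110/29] = K·y
y = (KᵀK)⁻¹·Kᵀ·(x' − x̄) = [5]
z = y + H·x̄ = [5] + [-3] = [2]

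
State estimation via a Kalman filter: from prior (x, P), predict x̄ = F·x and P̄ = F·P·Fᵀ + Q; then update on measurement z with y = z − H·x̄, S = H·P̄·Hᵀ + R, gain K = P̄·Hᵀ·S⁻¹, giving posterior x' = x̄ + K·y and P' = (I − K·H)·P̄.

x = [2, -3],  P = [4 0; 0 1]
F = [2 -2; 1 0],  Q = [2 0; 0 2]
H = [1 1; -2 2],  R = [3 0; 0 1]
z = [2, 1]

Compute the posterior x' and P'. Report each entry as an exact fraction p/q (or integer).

x̄ = F·x = [10, 2]
P̄ = F·P·Fᵀ + Q = [22 8; 8 6]
y = z − H·x̄ = [-10, 17]
S = H·P̄·Hᵀ + R = [47 -32; -32 49]
K = P̄·Hᵀ·S⁻¹ = [574/1279 -356/1279; 558/1279 260/1279]
x' = x̄ + K·y = [998/1279, 1398/1279]
P' = (I − K·H)·P̄ = [950/1279 772/1279; 772/1279 902/1279]

x' = [998/1279, 1398/1279]
P' = [950/1279 772/1279; 772/1279 902/1279]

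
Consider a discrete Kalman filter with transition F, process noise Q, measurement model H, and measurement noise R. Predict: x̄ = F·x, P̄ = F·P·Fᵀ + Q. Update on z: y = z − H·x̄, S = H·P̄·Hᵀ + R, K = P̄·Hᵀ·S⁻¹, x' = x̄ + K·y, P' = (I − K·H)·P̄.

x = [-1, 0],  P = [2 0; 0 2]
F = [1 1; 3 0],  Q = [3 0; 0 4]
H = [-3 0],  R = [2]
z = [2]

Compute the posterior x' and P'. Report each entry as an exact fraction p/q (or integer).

x̄ = F·x = [-1, -3]
P̄ = F·P·Fᵀ + Q = [7 6; 6 22]
y = z − H·x̄ = [-1]
S = H·P̄·Hᵀ + R = [65]
K = P̄·Hᵀ·S⁻¹ = [-21/65; -18/65]
x' = x̄ + K·y = [-44/65, -177/65]
P' = (I − K·H)·P̄ = [14/65 12/65; 12/65 1106/65]

x' = [-44/65, -177/65]
P' = [14/65 12/65; 12/65 1106/65]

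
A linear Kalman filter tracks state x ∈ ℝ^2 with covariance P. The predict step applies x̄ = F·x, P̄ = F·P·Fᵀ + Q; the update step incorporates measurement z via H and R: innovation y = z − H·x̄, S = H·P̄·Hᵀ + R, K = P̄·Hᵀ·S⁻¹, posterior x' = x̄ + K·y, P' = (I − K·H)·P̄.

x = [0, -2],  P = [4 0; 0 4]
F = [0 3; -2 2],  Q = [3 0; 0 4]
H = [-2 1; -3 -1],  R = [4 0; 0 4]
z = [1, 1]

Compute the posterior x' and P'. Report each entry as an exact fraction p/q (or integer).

x' = [-2517/5806, 863/5806]
P' = [906/2903 -366/2903; -366/2903 5454/2903]

x̄ = F·x = [-6, -4]
P̄ = F·P·Fᵀ + Q = [39 24; 24 36]
y = z − H·x̄ = [-7, -21]
S = H·P̄·Hᵀ + R = [100 174; 174 535]
K = P̄·Hᵀ·S⁻¹ = [-1089/5806 -588/2903; 3093/5806 -1089/2903]
x' = x̄ + K·y = [-2517/5806, 863/5806]
P' = (I − K·H)·P̄ = [906/2903 -366/2903; -366/2903 5454/2903]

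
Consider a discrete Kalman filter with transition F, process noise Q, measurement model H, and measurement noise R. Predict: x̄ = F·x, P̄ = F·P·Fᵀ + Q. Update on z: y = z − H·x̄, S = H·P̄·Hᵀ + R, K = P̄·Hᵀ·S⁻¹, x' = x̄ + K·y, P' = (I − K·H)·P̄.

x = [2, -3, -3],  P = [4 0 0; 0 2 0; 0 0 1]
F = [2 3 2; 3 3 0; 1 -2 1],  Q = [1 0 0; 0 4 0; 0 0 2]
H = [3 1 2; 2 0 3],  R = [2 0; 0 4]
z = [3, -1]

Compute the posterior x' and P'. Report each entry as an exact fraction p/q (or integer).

x' = [-111318/43505, 28687/3955, 68889/43505]
P' = [88544/43505 -8626/3955 -70872/43505; -8626/3955 20414/3955 4348/3955; -70872/43505 4348/3955 73236/43505]

x̄ = F·x = [-11, -3, 5]
P̄ = F·P·Fᵀ + Q = [39 42 -2; 42 58 0; -2 0 15]
y = z − H·x̄ = [29, 6]
S = H·P̄·Hᵀ + R = [699 382; 382 271]
K = P̄·Hᵀ·S⁻¹ = [14501/43505 -8882/43505; 1616/3955 -1052/3955; -9158/43505 19491/43505]
x' = x̄ + K·y = [-111318/43505, 28687/3955, 68889/43505]
P' = (I − K·H)·P̄ = [88544/43505 -8626/3955 -70872/43505; -8626/3955 20414/3955 4348/3955; -70872/43505 4348/3955 73236/43505]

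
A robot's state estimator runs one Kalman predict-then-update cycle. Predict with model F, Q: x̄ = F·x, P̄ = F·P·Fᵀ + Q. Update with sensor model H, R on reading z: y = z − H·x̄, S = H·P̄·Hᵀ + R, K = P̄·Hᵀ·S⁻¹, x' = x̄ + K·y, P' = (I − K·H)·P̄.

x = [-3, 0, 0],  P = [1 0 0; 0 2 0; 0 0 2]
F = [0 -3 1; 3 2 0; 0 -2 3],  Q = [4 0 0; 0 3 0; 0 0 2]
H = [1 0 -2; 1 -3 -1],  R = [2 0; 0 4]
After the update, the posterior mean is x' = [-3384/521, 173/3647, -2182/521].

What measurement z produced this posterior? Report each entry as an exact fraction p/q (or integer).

z = [2, -3]

x̄ = F·x = [0, -9, 0]
P̄ = F·P·Fᵀ + Q = [24 -12 18; -12 20 -8; 18 -8 28]
S = H·P̄·Hᵀ + R = [66 14; 14 224]
K = P̄·Hᵀ·S⁻¹ = [-117/521 105/521; 64/521 -1070/3647; -311/521 52/521]
x' − x̄ = [-3384/521, 32996/3647, -2182/521] = K·y
y = (KᵀK)⁻¹·Kᵀ·(x' − x̄) = [2, -30]
z = y + H·x̄ = [2, -30] + [0, 27] = [2, -3]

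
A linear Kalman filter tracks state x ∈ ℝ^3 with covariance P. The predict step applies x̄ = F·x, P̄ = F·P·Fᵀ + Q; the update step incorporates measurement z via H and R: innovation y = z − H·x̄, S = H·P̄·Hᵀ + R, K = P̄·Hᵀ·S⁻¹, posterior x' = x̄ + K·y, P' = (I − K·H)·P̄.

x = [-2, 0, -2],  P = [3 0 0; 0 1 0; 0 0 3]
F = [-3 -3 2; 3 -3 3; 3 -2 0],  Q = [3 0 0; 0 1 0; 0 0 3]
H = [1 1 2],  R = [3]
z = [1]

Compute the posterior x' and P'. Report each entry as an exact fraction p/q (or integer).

x' = [811/302, -317/151, 14/151]
P' = [15321/302 -585/151 -3531/151; -585/151 1214/151 -217/151; -3531/151 -217/151 1934/151]

x̄ = F·x = [2, -12, -6]
P̄ = F·P·Fᵀ + Q = [51 0 -21; 0 64 33; -21 33 34]
y = z − H·x̄ = [23]
S = H·P̄·Hᵀ + R = [302]
K = P̄·Hᵀ·S⁻¹ = [9/302; 65/151; 40/151]
x' = x̄ + K·y = [811/302, -317/151, 14/151]
P' = (I − K·H)·P̄ = [15321/302 -585/151 -3531/151; -585/151 1214/151 -217/151; -3531/151 -217/151 1934/151]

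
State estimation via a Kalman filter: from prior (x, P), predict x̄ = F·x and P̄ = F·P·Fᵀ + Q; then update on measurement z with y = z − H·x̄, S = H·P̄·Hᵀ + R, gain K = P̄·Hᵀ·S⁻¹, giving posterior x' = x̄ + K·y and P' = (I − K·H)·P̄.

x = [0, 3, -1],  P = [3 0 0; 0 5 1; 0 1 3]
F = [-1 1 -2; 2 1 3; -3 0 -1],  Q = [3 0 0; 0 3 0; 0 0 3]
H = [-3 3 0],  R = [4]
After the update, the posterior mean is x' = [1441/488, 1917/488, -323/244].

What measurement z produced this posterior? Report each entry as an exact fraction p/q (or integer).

z = [3]

x̄ = F·x = [5, 0, 1]
P̄ = F·P·Fᵀ + Q = [19 -18 14; -18 53 -28; 14 -28 33]
S = H·P̄·Hᵀ + R = [976]
K = P̄·Hᵀ·S⁻¹ = [-111/976; 213/976; -63/488]
x' − x̄ = [-999/488, 1917/488, -567/244] = K·y
y = (KᵀK)⁻¹·Kᵀ·(x' − x̄) = [18]
z = y + H·x̄ = [18] + [-15] = [3]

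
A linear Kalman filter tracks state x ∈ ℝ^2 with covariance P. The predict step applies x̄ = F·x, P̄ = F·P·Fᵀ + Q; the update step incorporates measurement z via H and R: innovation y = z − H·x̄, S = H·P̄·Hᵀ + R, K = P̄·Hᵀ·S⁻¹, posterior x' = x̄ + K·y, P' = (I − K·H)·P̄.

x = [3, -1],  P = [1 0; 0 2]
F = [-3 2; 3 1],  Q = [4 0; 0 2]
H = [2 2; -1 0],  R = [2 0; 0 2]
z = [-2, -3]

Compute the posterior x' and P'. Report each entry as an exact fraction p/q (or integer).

x' = [601/615, -346/205]
P' = [1034/615 -334/205; -334/205 422/205]

x̄ = F·x = [-11, 8]
P̄ = F·P·Fᵀ + Q = [21 -5; -5 13]
y = z − H·x̄ = [4, -14]
S = H·P̄·Hᵀ + R = [98 -32; -32 23]
K = P̄·Hᵀ·S⁻¹ = [32/615 -517/615; 88/205 167/205]
x' = x̄ + K·y = [601/615, -346/205]
P' = (I − K·H)·P̄ = [1034/615 -334/205; -334/205 422/205]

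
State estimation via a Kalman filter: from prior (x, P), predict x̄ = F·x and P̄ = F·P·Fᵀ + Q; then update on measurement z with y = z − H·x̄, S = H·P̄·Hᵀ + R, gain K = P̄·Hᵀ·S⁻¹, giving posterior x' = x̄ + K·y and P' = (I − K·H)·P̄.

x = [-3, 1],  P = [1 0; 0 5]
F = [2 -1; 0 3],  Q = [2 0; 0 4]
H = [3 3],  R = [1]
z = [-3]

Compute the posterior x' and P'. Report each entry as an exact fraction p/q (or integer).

x' = [-2005/271, 1731/271]
P' = [2837/271 -2841/271; -2841/271 2875/271]

x̄ = F·x = [-7, 3]
P̄ = F·P·Fᵀ + Q = [11 -15; -15 49]
y = z − H·x̄ = [9]
S = H·P̄·Hᵀ + R = [271]
K = P̄·Hᵀ·S⁻¹ = [-12/271; 102/271]
x' = x̄ + K·y = [-2005/271, 1731/271]
P' = (I − K·H)·P̄ = [2837/271 -2841/271; -2841/271 2875/271]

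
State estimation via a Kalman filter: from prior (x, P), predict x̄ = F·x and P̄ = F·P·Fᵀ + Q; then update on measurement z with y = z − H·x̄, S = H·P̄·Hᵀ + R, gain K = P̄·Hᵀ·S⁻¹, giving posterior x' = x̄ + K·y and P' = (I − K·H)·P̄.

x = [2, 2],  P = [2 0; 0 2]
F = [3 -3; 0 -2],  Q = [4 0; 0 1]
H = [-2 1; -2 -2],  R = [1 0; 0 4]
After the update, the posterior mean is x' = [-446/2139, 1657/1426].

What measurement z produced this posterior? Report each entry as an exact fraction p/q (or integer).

x̄ = F·x = [0, -4]
P̄ = F·P·Fᵀ + Q = [40 12; 12 9]
S = H·P̄·Hᵀ + R = [122 166; 166 296]
K = P̄·Hᵀ·S⁻¹ = [-716/2139 -350/2139; 211/713 -439/1426]
x' − x̄ = [-446/2139, 7361/1426] = K·y
y = (KᵀK)⁻¹·Kᵀ·(x' − x̄) = [6, -11]
z = y + H·x̄ = [6, -11] + [-4, 8] = [2, -3]

z = [2, -3]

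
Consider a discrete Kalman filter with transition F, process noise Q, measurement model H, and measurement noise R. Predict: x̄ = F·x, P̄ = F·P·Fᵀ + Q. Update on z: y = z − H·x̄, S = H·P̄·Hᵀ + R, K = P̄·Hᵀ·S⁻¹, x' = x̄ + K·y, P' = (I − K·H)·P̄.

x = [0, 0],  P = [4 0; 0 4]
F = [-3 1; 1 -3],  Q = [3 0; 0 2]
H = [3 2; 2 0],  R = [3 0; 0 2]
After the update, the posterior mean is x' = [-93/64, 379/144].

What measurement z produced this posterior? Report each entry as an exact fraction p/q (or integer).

z = [1, -3]

x̄ = F·x = [0, 0]
P̄ = F·P·Fᵀ + Q = [43 -24; -24 42]
S = H·P̄·Hᵀ + R = [270 162; 162 174]
K = P̄·Hᵀ·S⁻¹ = [1/128 187/384; 137/288 -23/32]
x' − x̄ = [-93/64, 379/144] = K·y
y = (KᵀK)⁻¹·Kᵀ·(x' − x̄) = [1, -3]
z = y + H·x̄ = [1, -3] + [0, 0] = [1, -3]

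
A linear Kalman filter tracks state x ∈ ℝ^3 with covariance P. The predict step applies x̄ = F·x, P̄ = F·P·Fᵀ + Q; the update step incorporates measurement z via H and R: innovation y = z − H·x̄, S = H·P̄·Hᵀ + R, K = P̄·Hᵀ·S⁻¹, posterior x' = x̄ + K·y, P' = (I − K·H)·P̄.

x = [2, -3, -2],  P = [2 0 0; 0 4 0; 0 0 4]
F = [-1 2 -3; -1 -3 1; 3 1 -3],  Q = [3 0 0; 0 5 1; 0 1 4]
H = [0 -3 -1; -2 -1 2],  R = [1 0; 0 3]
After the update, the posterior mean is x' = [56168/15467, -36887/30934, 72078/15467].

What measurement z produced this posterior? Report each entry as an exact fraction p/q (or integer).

z = [-1, 3]

x̄ = F·x = [-2, 5, 9]
P̄ = F·P·Fᵀ + Q = [57 -34 38; -34 47 -29; 38 -29 62]
S = H·P̄·Hᵀ + R = [312 34; 34 202]
K = P̄·Hᵀ·S⁻¹ = [3266/15467 -856/15467; -10683/30934 -1934/15467; 608/15467 11587/30934]
x' − x̄ = [87102/15467, -191557/30934, -67125/15467] = K·y
y = (KᵀK)⁻¹·Kᵀ·(x' − x̄) = [23, -14]
z = y + H·x̄ = [23, -14] + [-24, 17] = [-1, 3]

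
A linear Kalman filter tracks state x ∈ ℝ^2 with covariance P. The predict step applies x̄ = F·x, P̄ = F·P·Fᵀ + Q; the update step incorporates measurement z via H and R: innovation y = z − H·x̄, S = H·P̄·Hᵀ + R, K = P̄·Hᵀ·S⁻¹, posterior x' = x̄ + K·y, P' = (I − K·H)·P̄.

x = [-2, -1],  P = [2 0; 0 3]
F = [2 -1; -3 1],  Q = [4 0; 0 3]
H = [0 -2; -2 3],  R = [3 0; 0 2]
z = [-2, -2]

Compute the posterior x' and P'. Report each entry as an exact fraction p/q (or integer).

x' = [2119/1242, 364/621]
P' = [535/414 130/207; 130/207 98/207]

x̄ = F·x = [-3, 5]
P̄ = F·P·Fᵀ + Q = [15 -15; -15 24]
y = z − H·x̄ = [8, -23]
S = H·P̄·Hᵀ + R = [99 -204; -204 458]
K = P̄·Hᵀ·S⁻¹ = [-260/621 -145/414; -196/621 17/207]
x' = x̄ + K·y = [2119/1242, 364/621]
P' = (I − K·H)·P̄ = [535/414 130/207; 130/207 98/207]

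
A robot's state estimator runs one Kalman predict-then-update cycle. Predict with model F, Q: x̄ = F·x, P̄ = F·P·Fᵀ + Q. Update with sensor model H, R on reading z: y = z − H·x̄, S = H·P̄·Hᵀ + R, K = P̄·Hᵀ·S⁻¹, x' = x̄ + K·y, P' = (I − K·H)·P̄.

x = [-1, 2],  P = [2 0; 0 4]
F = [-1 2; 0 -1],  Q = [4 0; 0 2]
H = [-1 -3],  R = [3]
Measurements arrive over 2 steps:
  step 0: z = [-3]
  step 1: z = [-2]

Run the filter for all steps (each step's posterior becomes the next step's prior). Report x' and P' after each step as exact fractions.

step 0: x' = [147/31, -22/31], P' = [678/31 -228/31; -228/31 86/31]
step 1: x' = [-499/361, 1034/1083], P' = [16050/361 -5064/361; -5064/361 5108/1083]

step 0: x̄ = F·x = [5, -2]
step 0: P̄ = F·P·Fᵀ + Q = [22 -8; -8 6]
step 0: y = z − H·x̄ = [-4]
step 0: S = H·P̄·Hᵀ + R = [31]
step 0: K = P̄·Hᵀ·S⁻¹ = [2/31; -10/31]
step 0: x' = x̄ + K·y = [147/31, -22/31]
step 0: P' = (I − K·H)·P̄ = [678/31 -228/31; -228/31 86/31]
step 1: x̄ = F·x = [-191/31, 22/31]
step 1: P̄ = F·P·Fᵀ + Q = [2058/31 -400/31; -400/31 148/31]
step 1: y = z − H·x̄ = [-187/31]
step 1: S = H·P̄·Hᵀ + R = [1083/31]
step 1: K = P̄·Hᵀ·S⁻¹ = [-286/361; -44/1083]
step 1: x' = x̄ + K·y = [-499/361, 1034/1083]
step 1: P' = (I − K·H)·P̄ = [16050/361 -5064/361; -5064/361 5108/1083]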